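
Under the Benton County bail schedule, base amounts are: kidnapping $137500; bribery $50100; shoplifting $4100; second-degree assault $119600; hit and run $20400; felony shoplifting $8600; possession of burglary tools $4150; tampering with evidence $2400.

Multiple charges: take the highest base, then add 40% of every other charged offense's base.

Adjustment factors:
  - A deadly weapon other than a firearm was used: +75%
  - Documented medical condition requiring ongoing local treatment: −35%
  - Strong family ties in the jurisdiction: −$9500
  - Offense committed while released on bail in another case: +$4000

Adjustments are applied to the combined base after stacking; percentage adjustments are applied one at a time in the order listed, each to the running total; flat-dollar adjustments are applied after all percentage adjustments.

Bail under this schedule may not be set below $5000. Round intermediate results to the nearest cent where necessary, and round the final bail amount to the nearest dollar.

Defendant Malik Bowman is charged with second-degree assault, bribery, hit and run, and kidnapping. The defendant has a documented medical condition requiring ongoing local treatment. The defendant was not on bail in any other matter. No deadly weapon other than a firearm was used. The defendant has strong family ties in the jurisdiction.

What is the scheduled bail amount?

Base amounts from the schedule: second-degree assault $119600; bribery $50100; hit and run $20400; kidnapping $137500.
Stacking rule: highest base plus 40% of each additional charge. Highest is kidnapping at $137500. Additional: $119600 × 40% = $47840; $50100 × 40% = $20040; $20400 × 40% = $8160. Combined base = $137500 + $76040 = $213540.
Documented medical condition requiring ongoing local treatment (−35%): $213540 × 0.65 = $138801.
Strong family ties in the jurisdiction (−$9500 flat): $138801 − $9500 = $129301.
$129301 is at or above the $5000 minimum.

$129301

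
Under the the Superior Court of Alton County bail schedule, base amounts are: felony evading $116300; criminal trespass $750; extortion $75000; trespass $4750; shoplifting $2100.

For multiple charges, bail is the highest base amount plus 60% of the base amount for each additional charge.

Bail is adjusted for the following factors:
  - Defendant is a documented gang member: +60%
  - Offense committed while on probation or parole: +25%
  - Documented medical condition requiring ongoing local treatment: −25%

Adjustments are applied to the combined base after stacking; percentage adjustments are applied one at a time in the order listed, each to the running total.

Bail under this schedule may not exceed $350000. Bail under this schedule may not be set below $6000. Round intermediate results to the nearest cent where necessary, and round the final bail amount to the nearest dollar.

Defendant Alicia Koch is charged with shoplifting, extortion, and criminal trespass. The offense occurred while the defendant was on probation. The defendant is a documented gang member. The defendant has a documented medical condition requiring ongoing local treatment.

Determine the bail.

$115065

Base amounts from the schedule: shoplifting $2100; extortion $75000; criminal trespass $750.
Stacking rule: highest base plus 60% of each additional charge. Highest is extortion at $75000. Additional: $2100 × 60% = $1260; $750 × 60% = $450. Combined base = $75000 + $1710 = $76710.
Defendant is a documented gang member (+60%): $76710 × 1.6 = $122736.
Offense committed while on probation or parole (+25%): $122736 × 1.25 = $153420.
Documented medical condition requiring ongoing local treatment (−25%): $153420 × 0.75 = $115065.
$115065 is within the $350000 maximum.
$115065 is at or above the $6000 minimum.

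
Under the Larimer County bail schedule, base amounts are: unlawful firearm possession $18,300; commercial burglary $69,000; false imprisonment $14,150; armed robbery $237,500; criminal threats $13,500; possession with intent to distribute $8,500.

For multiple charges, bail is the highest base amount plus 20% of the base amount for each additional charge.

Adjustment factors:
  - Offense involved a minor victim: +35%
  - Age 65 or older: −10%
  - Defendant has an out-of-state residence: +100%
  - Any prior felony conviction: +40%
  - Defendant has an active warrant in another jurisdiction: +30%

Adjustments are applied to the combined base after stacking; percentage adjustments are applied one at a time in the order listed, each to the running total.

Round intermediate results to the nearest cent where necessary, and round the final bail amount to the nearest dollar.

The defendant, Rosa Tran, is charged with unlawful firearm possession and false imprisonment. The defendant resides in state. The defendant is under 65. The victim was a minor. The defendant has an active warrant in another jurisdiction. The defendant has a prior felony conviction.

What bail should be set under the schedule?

Base amounts from the schedule: unlawful firearm possession $18,300; false imprisonment $14,150.
Stacking rule: highest base plus 20% of each additional charge. Highest is unlawful firearm possession at $18,300. Additional: $14,150 × 20% = $2,830. Combined base = $18,300 + $2,830 = $21,130.
Offense involved a minor victim (+35%): $21,130 × 1.35 = $28,525.50.
Any prior felony conviction (+40%): $28,525.50 × 1.4 = $39,935.70.
Defendant has an active warrant in another jurisdiction (+30%): $39,935.70 × 1.3 = $51,916.41.
Rounded to the nearest dollar: $51,916.

$51,916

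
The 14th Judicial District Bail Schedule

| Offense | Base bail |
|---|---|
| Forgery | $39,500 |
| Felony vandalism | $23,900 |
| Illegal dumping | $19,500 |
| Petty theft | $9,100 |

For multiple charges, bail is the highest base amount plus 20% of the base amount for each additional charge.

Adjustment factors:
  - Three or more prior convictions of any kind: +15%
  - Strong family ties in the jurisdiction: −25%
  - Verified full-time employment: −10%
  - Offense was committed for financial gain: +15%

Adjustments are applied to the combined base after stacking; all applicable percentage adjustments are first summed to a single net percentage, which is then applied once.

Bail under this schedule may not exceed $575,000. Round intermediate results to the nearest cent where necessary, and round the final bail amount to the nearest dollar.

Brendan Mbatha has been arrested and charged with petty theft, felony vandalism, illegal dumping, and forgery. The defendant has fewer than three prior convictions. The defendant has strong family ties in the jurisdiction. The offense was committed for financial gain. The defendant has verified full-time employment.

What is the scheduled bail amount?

$40,000

Base amounts from the schedule: petty theft $9,100; felony vandalism $23,900; illegal dumping $19,500; forgery $39,500.
Stacking rule: highest base plus 20% of each additional charge. Highest is forgery at $39,500. Additional: $9,100 × 20% = $1,820; $23,900 × 20% = $4,780; $19,500 × 20% = $3,900. Combined base = $39,500 + $10,500 = $50,000.
Net percentage adjustment: −25% −10% +15% = −20%. $50,000 × 0.8 = $40,000.
$40,000 is within the $575,000 maximum.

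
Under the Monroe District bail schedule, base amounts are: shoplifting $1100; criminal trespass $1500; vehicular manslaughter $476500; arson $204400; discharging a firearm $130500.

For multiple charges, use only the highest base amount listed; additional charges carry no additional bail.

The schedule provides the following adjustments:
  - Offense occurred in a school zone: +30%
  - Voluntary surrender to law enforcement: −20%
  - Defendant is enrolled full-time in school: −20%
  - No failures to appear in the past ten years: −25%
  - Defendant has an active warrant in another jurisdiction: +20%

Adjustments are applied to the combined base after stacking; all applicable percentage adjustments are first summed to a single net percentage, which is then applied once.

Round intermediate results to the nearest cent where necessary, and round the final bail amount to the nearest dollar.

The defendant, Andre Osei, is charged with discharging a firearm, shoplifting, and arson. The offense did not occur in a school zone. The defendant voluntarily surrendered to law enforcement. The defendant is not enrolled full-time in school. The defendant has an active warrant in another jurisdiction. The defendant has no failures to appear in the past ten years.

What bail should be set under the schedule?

Base amounts from the schedule: discharging a firearm $130500; shoplifting $1100; arson $204400.
Stacking rule: use the highest base only. Highest is arson at $204400. Combined base = $204400.
Net percentage adjustment: −20% −25% +20% = −25%. $204400 × 0.75 = $153300.

$153300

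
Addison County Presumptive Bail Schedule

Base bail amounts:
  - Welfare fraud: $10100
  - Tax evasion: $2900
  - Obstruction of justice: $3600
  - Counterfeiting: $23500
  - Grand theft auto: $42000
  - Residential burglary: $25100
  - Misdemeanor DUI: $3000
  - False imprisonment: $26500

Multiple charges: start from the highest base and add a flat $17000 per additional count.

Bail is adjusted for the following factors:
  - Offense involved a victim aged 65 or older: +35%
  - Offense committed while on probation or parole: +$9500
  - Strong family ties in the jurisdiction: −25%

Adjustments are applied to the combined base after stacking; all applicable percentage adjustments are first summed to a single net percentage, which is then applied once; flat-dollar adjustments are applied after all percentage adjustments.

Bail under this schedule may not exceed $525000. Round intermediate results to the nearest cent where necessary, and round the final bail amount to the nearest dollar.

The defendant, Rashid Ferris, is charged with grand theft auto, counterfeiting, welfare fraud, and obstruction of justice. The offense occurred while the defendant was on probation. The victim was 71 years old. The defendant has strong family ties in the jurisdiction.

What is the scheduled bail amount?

Base amounts from the schedule: grand theft auto $42000; counterfeiting $23500; welfare fraud $10100; obstruction of justice $3600.
Stacking rule: highest base plus $17000 per additional charge. Highest is grand theft auto at $42000; 3 additional charges → +$51000. Combined base = $93000.
Net percentage adjustment: +35% −25% = +10%. $93000 × 1.1 = $102300.
Offense committed while on probation or parole (+$9500 flat): $102300 + $9500 = $111800.
$111800 is within the $525000 maximum.

$111800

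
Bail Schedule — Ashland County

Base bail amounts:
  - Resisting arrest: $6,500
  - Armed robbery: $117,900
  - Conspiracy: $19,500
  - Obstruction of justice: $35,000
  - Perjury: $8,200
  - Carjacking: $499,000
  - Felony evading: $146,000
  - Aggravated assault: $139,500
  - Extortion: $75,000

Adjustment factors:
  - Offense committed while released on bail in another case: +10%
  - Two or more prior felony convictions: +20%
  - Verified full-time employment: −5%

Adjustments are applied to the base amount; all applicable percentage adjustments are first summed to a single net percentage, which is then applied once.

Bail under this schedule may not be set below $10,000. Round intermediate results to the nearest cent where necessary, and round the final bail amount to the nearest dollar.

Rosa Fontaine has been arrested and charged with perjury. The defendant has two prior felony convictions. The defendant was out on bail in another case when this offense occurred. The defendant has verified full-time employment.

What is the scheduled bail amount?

Base amounts from the schedule: perjury $8,200.
Single charge. Combined base = $8,200.
Net percentage adjustment: +10% +20% −5% = +25%. $8,200 × 1.25 = $10,250.
$10,250 is at or above the $10,000 minimum.

$10,250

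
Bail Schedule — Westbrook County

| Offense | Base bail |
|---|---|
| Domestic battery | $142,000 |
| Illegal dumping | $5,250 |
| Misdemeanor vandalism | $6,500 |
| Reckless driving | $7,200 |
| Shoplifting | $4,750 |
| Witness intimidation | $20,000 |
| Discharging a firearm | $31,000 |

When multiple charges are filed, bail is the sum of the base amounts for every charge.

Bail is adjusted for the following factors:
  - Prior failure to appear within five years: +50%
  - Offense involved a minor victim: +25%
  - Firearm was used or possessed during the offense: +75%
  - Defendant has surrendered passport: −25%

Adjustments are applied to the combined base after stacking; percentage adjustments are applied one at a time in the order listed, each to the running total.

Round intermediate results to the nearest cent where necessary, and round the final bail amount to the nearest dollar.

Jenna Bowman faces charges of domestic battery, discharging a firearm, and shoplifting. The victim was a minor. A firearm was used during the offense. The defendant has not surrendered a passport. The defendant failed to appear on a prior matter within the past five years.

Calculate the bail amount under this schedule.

Base amounts from the schedule: domestic battery $142,000; discharging a firearm $31,000; shoplifting $4,750.
Stacking rule: sum of all bases. $142,000 + $31,000 + $4,750 = $177,750.
Prior failure to appear within five years (+50%): $177,750 × 1.5 = $266,625.
Offense involved a minor victim (+25%): $266,625 × 1.25 = $333,281.25.
Firearm was used or possessed during the offense (+75%): $333,281.25 × 1.75 = $583,242.19.
Rounded to the nearest dollar: $583,242.

$583,242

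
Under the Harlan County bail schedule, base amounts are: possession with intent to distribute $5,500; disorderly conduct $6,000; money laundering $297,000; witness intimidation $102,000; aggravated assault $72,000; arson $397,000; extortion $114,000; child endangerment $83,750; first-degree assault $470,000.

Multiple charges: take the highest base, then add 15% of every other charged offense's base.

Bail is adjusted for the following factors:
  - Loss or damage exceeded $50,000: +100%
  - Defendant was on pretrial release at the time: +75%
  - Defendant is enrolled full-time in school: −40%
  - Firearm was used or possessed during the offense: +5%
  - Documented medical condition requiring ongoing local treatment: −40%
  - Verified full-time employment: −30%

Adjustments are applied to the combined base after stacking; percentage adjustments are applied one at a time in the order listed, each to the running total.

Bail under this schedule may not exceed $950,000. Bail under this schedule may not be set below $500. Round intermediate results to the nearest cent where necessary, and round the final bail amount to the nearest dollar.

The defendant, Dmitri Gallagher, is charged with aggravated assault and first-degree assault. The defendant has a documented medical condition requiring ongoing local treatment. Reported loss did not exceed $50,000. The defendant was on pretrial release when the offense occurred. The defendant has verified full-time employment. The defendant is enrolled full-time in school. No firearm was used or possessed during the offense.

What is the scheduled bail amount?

$212,033

Base amounts from the schedule: aggravated assault $72,000; first-degree assault $470,000.
Stacking rule: highest base plus 15% of each additional charge. Highest is first-degree assault at $470,000. Additional: $72,000 × 15% = $10,800. Combined base = $470,000 + $10,800 = $480,800.
Defendant was on pretrial release at the time (+75%): $480,800 × 1.75 = $841,400.
Defendant is enrolled full-time in school (−40%): $841,400 × 0.6 = $504,840.
Documented medical condition requiring ongoing local treatment (−40%): $504,840 × 0.6 = $302,904.
Verified full-time employment (−30%): $302,904 × 0.7 = $212,032.80.
$212,032.80 is within the $950,000 maximum.
$212,032.80 is at or above the $500 minimum.
Rounded to the nearest dollar: $212,033.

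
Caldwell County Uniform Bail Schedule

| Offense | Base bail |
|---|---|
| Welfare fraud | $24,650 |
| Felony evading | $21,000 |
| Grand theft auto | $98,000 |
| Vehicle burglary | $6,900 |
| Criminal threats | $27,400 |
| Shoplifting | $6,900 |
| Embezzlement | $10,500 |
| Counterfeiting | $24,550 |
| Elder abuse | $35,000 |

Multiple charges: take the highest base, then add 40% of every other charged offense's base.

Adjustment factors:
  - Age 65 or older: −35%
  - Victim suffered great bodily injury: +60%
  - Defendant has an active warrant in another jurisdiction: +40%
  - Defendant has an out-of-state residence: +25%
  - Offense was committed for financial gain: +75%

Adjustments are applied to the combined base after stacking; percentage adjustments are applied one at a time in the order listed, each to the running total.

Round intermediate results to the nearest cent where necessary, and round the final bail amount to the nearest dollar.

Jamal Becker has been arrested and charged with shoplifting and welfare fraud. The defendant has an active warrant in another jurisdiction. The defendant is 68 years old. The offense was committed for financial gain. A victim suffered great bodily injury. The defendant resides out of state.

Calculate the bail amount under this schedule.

$87,301

Base amounts from the schedule: shoplifting $6,900; welfare fraud $24,650.
Stacking rule: highest base plus 40% of each additional charge. Highest is welfare fraud at $24,650. Additional: $6,900 × 40% = $2,760. Combined base = $24,650 + $2,760 = $27,410.
Age 65 or older (−35%): $27,410 × 0.65 = $17,816.50.
Victim suffered great bodily injury (+60%): $17,816.50 × 1.6 = $28,506.40.
Defendant has an active warrant in another jurisdiction (+40%): $28,506.40 × 1.4 = $39,908.96.
Defendant has an out-of-state residence (+25%): $39,908.96 × 1.25 = $49,886.20.
Offense was committed for financial gain (+75%): $49,886.20 × 1.75 = $87,300.85.
Rounded to the nearest dollar: $87,301.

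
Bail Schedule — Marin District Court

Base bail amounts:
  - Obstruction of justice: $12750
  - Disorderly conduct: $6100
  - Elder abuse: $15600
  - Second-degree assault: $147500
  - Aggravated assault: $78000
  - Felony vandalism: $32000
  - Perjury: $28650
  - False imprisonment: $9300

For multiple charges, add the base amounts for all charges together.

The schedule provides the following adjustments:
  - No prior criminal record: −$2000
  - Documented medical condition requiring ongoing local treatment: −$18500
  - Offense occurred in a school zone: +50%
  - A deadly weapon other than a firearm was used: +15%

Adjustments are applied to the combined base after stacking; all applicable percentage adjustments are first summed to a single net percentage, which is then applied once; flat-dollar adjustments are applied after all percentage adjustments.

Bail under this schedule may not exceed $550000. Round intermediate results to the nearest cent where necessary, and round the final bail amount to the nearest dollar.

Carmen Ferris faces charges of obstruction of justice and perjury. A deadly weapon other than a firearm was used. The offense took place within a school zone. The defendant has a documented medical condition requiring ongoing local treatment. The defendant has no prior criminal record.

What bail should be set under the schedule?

$47810

Base amounts from the schedule: obstruction of justice $12750; perjury $28650.
Stacking rule: sum of all bases. $12750 + $28650 = $41400.
Net percentage adjustment: +50% +15% = +65%. $41400 × 1.65 = $68310.
No prior criminal record (−$2000 flat): $68310 − $2000 = $66310.
Documented medical condition requiring ongoing local treatment (−$18500 flat): $66310 − $18500 = $47810.
$47810 is within the $550000 maximum.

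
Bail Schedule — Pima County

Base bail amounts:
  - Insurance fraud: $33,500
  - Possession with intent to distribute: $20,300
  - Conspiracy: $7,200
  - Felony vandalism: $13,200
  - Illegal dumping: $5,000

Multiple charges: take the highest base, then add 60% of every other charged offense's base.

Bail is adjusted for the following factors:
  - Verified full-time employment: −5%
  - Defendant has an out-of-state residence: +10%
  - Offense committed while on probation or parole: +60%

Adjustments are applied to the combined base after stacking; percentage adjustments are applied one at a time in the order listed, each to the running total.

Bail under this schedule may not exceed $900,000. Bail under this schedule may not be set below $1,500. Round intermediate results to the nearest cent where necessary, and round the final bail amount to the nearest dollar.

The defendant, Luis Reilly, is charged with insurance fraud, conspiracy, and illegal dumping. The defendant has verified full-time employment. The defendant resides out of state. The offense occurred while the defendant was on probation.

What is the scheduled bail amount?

$68,251

Base amounts from the schedule: insurance fraud $33,500; conspiracy $7,200; illegal dumping $5,000.
Stacking rule: highest base plus 60% of each additional charge. Highest is insurance fraud at $33,500. Additional: $7,200 × 60% = $4,320; $5,000 × 60% = $3,000. Combined base = $33,500 + $7,320 = $40,820.
Verified full-time employment (−5%): $40,820 × 0.95 = $38,779.
Defendant has an out-of-state residence (+10%): $38,779 × 1.1 = $42,656.90.
Offense committed while on probation or parole (+60%): $42,656.90 × 1.6 = $68,251.04.
$68,251.04 is within the $900,000 maximum.
$68,251.04 is at or above the $1,500 minimum.
Rounded to the nearest dollar: $68,251.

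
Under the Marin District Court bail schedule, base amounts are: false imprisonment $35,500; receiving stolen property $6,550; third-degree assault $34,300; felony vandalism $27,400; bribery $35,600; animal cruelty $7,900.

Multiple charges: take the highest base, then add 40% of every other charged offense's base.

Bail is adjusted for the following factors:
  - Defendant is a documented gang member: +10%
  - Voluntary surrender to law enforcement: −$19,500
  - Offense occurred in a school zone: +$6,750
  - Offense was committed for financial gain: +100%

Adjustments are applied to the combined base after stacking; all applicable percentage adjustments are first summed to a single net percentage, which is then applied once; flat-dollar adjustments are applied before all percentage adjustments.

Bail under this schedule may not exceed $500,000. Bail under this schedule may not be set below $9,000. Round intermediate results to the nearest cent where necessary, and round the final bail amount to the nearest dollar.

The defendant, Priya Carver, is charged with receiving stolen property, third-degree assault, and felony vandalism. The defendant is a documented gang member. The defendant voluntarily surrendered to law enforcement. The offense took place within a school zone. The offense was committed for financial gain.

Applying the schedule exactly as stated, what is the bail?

Base amounts from the schedule: receiving stolen property $6,550; third-degree assault $34,300; felony vandalism $27,400.
Stacking rule: highest base plus 40% of each additional charge. Highest is third-degree assault at $34,300. Additional: $6,550 × 40% = $2,620; $27,400 × 40% = $10,960. Combined base = $34,300 + $13,580 = $47,880.
Voluntary surrender to law enforcement (−$19,500 flat): $47,880 − $19,500 = $28,380.
Offense occurred in a school zone (+$6,750 flat): $28,380 + $6,750 = $35,130.
Net percentage adjustment: +10% +100% = +110%. $35,130 × 2.1 = $73,773.
$73,773 is within the $500,000 maximum.
$73,773 is at or above the $9,000 minimum.

$73,773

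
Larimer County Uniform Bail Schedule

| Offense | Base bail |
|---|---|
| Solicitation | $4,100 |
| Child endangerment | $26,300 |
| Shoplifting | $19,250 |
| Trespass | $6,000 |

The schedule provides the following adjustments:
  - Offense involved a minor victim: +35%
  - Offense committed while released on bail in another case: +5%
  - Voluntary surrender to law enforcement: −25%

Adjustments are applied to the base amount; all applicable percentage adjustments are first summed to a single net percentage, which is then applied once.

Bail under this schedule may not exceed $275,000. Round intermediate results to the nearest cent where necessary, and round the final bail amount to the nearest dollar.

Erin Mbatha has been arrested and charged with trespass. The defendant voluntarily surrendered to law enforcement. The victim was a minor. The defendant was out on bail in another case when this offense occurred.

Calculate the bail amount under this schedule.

$6,900

Base amounts from the schedule: trespass $6,000.
Single charge. Combined base = $6,000.
Net percentage adjustment: +35% +5% −25% = +15%. $6,000 × 1.15 = $6,900.
$6,900 is within the $275,000 maximum.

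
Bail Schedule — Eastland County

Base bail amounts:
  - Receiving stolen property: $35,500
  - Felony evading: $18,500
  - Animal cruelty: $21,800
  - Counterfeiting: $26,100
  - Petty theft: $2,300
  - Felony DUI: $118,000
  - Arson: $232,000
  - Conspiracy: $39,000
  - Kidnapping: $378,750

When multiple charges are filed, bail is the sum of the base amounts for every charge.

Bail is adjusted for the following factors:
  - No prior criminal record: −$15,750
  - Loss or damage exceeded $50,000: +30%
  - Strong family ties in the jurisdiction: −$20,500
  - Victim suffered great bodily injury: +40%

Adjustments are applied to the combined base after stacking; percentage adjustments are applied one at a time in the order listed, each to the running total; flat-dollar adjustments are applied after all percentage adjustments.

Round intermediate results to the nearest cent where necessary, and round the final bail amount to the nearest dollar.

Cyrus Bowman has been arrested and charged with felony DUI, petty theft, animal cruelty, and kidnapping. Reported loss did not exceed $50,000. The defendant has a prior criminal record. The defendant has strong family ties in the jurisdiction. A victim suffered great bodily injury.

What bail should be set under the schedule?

Base amounts from the schedule: felony DUI $118,000; petty theft $2,300; animal cruelty $21,800; kidnapping $378,750.
Stacking rule: sum of all bases. $118,000 + $2,300 + $21,800 + $378,750 = $520,850.
Victim suffered great bodily injury (+40%): $520,850 × 1.4 = $729,190.
Strong family ties in the jurisdiction (−$20,500 flat): $729,190 − $20,500 = $708,690.

$708,690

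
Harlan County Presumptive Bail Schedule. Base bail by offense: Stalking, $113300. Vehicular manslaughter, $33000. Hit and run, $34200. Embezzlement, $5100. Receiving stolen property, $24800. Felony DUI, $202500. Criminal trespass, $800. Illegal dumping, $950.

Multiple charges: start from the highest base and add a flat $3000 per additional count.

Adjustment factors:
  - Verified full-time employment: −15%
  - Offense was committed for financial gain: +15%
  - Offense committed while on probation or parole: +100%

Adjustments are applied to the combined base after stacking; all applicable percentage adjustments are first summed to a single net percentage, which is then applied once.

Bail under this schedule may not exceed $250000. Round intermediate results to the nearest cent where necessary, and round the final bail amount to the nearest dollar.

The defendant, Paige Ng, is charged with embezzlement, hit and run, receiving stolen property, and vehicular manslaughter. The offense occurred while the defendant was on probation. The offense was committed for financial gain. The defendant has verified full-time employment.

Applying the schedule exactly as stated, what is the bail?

$86400

Base amounts from the schedule: embezzlement $5100; hit and run $34200; receiving stolen property $24800; vehicular manslaughter $33000.
Stacking rule: highest base plus $3000 per additional charge. Highest is hit and run at $34200; 3 additional charges → +$9000. Combined base = $43200.
Net percentage adjustment: −15% +15% +100% = +100%. $43200 × 2 = $86400.
$86400 is within the $250000 maximum.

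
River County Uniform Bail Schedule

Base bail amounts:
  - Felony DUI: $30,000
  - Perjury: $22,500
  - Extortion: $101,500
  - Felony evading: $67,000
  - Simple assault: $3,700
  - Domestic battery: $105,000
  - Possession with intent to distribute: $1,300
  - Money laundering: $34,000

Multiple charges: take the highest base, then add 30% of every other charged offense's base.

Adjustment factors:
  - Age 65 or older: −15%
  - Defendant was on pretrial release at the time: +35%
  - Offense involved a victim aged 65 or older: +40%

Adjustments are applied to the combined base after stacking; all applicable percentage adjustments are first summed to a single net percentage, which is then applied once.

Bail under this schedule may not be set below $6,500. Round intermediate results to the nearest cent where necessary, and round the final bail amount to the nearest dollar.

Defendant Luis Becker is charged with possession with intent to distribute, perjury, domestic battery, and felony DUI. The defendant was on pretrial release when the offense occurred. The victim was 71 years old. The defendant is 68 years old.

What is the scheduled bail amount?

$193,824

Base amounts from the schedule: possession with intent to distribute $1,300; perjury $22,500; domestic battery $105,000; felony DUI $30,000.
Stacking rule: highest base plus 30% of each additional charge. Highest is domestic battery at $105,000. Additional: $1,300 × 30% = $390; $22,500 × 30% = $6,750; $30,000 × 30% = $9,000. Combined base = $105,000 + $16,140 = $121,140.
Net percentage adjustment: −15% +35% +40% = +60%. $121,140 × 1.6 = $193,824.
$193,824 is at or above the $6,500 minimum.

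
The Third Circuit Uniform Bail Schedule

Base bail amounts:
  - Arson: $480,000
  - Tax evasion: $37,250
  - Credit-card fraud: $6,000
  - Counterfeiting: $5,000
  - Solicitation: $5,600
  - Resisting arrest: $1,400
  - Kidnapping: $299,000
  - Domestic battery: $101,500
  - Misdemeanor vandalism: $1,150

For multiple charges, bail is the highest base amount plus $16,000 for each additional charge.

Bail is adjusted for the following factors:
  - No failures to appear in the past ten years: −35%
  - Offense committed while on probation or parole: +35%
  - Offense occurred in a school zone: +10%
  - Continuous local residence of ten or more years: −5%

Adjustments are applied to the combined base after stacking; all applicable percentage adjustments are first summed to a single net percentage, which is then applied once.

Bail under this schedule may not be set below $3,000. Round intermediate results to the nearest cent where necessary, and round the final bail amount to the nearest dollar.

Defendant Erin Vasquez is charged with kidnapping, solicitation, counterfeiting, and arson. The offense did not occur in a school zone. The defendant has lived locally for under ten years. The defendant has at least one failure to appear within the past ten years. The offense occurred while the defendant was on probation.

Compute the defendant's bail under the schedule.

Base amounts from the schedule: kidnapping $299,000; solicitation $5,600; counterfeiting $5,000; arson $480,000.
Stacking rule: highest base plus $16,000 per additional charge. Highest is arson at $480,000; 3 additional charges → +$48,000. Combined base = $528,000.
Offense committed while on probation or parole (+35%): $528,000 × 1.35 = $712,800.
$712,800 is at or above the $3,000 minimum.

$712,800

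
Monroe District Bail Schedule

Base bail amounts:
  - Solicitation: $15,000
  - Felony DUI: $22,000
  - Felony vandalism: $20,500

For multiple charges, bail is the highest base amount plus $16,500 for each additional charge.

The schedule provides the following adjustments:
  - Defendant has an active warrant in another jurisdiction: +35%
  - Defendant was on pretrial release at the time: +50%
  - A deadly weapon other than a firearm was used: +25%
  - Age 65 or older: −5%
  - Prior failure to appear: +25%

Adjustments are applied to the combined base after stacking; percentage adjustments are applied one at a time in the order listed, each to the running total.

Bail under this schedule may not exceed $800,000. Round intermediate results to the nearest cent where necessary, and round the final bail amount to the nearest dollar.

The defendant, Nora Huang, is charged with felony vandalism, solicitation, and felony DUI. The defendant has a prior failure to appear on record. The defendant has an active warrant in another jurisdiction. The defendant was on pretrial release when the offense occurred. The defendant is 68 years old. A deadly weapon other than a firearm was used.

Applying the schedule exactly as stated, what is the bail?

$165,322

Base amounts from the schedule: felony vandalism $20,500; solicitation $15,000; felony DUI $22,000.
Stacking rule: highest base plus $16,500 per additional charge. Highest is felony DUI at $22,000; 2 additional charges → +$33,000. Combined base = $55,000.
Defendant has an active warrant in another jurisdiction (+35%): $55,000 × 1.35 = $74,250.
Defendant was on pretrial release at the time (+50%): $74,250 × 1.5 = $111,375.
A deadly weapon other than a firearm was used (+25%): $111,375 × 1.25 = $139,218.75.
Age 65 or older (−5%): $139,218.75 × 0.95 = $132,257.81.
Prior failure to appear (+25%): $132,257.81 × 1.25 = $165,322.26.
$165,322.26 is within the $800,000 maximum.
Rounded to the nearest dollar: $165,322.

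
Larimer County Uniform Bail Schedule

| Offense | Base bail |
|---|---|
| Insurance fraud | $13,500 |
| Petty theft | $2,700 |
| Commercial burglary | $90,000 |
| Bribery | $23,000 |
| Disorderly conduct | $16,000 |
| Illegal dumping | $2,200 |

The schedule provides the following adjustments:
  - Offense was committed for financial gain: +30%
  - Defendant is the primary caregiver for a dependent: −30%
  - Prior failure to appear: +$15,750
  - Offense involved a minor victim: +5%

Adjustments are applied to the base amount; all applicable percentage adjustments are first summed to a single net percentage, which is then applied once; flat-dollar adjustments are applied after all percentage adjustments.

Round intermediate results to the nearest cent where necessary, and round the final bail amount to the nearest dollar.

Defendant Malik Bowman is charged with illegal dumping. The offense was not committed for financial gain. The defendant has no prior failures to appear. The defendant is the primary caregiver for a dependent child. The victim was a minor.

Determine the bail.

$1,650

Base amounts from the schedule: illegal dumping $2,200.
Single charge. Combined base = $2,200.
Net percentage adjustment: −30% +5% = −25%. $2,200 × 0.75 = $1,650.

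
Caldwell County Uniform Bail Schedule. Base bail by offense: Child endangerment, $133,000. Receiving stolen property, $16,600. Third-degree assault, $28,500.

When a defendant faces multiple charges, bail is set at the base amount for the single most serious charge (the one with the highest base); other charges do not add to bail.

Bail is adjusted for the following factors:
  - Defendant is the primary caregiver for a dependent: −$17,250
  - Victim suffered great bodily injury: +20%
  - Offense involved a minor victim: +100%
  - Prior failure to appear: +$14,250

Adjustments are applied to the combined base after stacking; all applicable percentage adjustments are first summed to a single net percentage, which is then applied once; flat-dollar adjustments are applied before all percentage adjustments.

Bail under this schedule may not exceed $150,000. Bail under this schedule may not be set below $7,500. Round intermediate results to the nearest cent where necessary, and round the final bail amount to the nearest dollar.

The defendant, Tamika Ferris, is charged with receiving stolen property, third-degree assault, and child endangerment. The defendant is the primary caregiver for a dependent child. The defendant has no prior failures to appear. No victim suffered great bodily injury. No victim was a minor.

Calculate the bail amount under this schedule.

Base amounts from the schedule: receiving stolen property $16,600; third-degree assault $28,500; child endangerment $133,000.
Stacking rule: use the highest base only. Highest is child endangerment at $133,000. Combined base = $133,000.
Defendant is the primary caregiver for a dependent (−$17,250 flat): $133,000 − $17,250 = $115,750.
$115,750 is within the $150,000 maximum.
$115,750 is at or above the $7,500 minimum.

$115,750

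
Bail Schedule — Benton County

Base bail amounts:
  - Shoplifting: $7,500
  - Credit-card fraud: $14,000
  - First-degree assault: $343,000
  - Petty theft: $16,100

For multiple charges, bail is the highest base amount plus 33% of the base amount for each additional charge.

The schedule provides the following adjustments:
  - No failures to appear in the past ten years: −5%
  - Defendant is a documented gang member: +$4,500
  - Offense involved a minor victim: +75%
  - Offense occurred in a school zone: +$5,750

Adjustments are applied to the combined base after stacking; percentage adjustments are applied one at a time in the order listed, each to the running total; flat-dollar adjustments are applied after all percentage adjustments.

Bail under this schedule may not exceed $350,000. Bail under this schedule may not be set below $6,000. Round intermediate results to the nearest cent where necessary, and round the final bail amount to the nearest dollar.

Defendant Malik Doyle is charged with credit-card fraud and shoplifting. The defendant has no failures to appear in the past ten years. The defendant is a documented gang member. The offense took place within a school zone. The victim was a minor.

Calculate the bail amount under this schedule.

Base amounts from the schedule: credit-card fraud $14,000; shoplifting $7,500.
Stacking rule: highest base plus 33% of each additional charge. Highest is credit-card fraud at $14,000. Additional: $7,500 × 33% = $2,475. Combined base = $14,000 + $2,475 = $16,475.
No failures to appear in the past ten years (−5%): $16,475 × 0.95 = $15,651.25.
Offense involved a minor victim (+75%): $15,651.25 × 1.75 = $27,389.69.
Defendant is a documented gang member (+$4,500 flat): $27,389.69 + $4,500 = $31,889.69.
Offense occurred in a school zone (+$5,750 flat): $31,889.69 + $5,750 = $37,639.69.
$37,639.69 is within the $350,000 maximum.
$37,639.69 is at or above the $6,000 minimum.
Rounded to the nearest dollar: $37,640.

$37,640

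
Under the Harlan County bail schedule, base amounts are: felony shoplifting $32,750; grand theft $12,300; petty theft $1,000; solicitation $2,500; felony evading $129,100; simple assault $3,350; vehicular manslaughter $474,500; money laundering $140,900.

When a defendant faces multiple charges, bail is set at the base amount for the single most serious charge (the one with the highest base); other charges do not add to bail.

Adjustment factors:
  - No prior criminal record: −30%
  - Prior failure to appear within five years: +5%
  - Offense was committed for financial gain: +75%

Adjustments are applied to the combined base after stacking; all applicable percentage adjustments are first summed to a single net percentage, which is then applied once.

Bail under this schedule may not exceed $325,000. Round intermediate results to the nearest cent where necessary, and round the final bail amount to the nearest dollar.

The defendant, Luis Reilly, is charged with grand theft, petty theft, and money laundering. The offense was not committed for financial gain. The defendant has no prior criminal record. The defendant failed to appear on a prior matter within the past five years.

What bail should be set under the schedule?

Base amounts from the schedule: grand theft $12,300; petty theft $1,000; money laundering $140,900.
Stacking rule: use the highest base only. Highest is money laundering at $140,900. Combined base = $140,900.
Net percentage adjustment: −30% +5% = −25%. $140,900 × 0.75 = $105,675.
$105,675 is within the $325,000 maximum.

$105,675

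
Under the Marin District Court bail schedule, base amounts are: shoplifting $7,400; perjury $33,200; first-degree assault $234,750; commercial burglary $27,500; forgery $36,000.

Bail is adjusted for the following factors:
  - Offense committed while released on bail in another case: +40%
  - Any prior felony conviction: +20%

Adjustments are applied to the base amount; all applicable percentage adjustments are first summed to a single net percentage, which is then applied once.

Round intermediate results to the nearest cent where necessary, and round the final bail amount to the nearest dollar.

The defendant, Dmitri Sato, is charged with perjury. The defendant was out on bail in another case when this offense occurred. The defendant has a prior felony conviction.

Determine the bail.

$53,120

Base amounts from the schedule: perjury $33,200.
Single charge. Combined base = $33,200.
Net percentage adjustment: +40% +20% = +60%. $33,200 × 1.6 = $53,120.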